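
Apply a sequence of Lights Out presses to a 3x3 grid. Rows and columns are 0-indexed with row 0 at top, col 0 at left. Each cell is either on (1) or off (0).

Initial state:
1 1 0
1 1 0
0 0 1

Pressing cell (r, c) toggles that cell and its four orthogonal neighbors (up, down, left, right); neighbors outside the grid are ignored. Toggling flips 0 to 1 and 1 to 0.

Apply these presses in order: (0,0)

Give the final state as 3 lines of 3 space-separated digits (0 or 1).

Answer: 0 0 0
0 1 0
0 0 1

Derivation:
After press 1 at (0,0):
0 0 0
0 1 0
0 0 1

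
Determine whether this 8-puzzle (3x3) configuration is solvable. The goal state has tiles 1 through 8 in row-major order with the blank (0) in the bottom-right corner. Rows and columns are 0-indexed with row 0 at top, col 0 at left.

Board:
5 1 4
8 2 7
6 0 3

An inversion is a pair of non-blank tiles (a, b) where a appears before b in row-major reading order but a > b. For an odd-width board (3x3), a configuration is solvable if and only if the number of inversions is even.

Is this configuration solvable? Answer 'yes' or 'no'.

Answer: no

Derivation:
Inversions (pairs i<j in row-major order where tile[i] > tile[j] > 0): 13
13 is odd, so the puzzle is not solvable.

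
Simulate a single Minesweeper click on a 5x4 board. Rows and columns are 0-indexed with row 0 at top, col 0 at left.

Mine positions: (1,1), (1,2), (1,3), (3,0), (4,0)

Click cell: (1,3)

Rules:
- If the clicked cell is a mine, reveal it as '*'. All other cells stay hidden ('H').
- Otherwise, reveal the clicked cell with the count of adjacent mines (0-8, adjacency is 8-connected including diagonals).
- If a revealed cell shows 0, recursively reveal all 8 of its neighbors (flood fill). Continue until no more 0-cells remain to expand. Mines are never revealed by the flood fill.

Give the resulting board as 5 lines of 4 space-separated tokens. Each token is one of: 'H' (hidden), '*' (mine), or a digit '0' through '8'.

H H H H
H H H *
H H H H
H H H H
H H H H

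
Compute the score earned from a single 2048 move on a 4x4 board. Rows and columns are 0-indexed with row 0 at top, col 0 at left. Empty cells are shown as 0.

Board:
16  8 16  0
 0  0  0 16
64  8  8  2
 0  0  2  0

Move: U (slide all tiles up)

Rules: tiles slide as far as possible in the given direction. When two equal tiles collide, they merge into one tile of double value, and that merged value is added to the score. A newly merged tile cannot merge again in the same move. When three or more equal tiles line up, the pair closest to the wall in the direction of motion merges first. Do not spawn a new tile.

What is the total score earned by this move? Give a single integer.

Answer: 16

Derivation:
Slide up:
col 0: [16, 0, 64, 0] -> [16, 64, 0, 0]  score +0 (running 0)
col 1: [8, 0, 8, 0] -> [16, 0, 0, 0]  score +16 (running 16)
col 2: [16, 0, 8, 2] -> [16, 8, 2, 0]  score +0 (running 16)
col 3: [0, 16, 2, 0] -> [16, 2, 0, 0]  score +0 (running 16)
Board after move:
16 16 16 16
64  0  8  2
 0  0  2  0
 0  0  0  0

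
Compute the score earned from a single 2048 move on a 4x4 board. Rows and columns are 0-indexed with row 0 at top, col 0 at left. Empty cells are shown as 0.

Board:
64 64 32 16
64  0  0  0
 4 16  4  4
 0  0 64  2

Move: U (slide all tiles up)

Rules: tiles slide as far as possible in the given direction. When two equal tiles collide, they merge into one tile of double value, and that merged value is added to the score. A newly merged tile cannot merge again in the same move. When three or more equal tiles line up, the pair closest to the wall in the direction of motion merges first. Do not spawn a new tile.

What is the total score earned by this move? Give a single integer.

Answer: 128

Derivation:
Slide up:
col 0: [64, 64, 4, 0] -> [128, 4, 0, 0]  score +128 (running 128)
col 1: [64, 0, 16, 0] -> [64, 16, 0, 0]  score +0 (running 128)
col 2: [32, 0, 4, 64] -> [32, 4, 64, 0]  score +0 (running 128)
col 3: [16, 0, 4, 2] -> [16, 4, 2, 0]  score +0 (running 128)
Board after move:
128  64  32  16
  4  16   4   4
  0   0  64   2
  0   0   0   0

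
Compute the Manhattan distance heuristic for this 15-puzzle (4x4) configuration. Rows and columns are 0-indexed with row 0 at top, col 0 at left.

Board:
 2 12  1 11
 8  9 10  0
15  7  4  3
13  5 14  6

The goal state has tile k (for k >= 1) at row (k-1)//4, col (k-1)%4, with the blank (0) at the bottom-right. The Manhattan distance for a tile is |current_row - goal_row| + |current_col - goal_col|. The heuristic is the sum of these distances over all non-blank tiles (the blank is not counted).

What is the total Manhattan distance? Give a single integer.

Tile 2: (0,0)->(0,1) = 1
Tile 12: (0,1)->(2,3) = 4
Tile 1: (0,2)->(0,0) = 2
Tile 11: (0,3)->(2,2) = 3
Tile 8: (1,0)->(1,3) = 3
Tile 9: (1,1)->(2,0) = 2
Tile 10: (1,2)->(2,1) = 2
Tile 15: (2,0)->(3,2) = 3
Tile 7: (2,1)->(1,2) = 2
Tile 4: (2,2)->(0,3) = 3
Tile 3: (2,3)->(0,2) = 3
Tile 13: (3,0)->(3,0) = 0
Tile 5: (3,1)->(1,0) = 3
Tile 14: (3,2)->(3,1) = 1
Tile 6: (3,3)->(1,1) = 4
Sum: 1 + 4 + 2 + 3 + 3 + 2 + 2 + 3 + 2 + 3 + 3 + 0 + 3 + 1 + 4 = 36

Answer: 36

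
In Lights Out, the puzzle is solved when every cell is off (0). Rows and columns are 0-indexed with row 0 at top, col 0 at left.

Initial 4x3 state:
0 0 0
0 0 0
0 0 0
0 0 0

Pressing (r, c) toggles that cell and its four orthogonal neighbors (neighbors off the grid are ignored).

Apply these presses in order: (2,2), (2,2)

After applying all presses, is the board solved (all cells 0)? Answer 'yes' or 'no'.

After press 1 at (2,2):
0 0 0
0 0 1
0 1 1
0 0 1

After press 2 at (2,2):
0 0 0
0 0 0
0 0 0
0 0 0

Lights still on: 0

Answer: yes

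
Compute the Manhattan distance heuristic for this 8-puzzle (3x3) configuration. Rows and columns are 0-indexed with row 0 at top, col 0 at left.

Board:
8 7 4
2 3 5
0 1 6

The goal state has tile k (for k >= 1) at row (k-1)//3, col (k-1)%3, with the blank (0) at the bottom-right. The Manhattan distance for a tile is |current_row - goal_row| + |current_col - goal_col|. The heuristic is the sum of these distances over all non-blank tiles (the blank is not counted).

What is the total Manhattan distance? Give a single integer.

Answer: 18

Derivation:
Tile 8: (0,0)->(2,1) = 3
Tile 7: (0,1)->(2,0) = 3
Tile 4: (0,2)->(1,0) = 3
Tile 2: (1,0)->(0,1) = 2
Tile 3: (1,1)->(0,2) = 2
Tile 5: (1,2)->(1,1) = 1
Tile 1: (2,1)->(0,0) = 3
Tile 6: (2,2)->(1,2) = 1
Sum: 3 + 3 + 3 + 2 + 2 + 1 + 3 + 1 = 18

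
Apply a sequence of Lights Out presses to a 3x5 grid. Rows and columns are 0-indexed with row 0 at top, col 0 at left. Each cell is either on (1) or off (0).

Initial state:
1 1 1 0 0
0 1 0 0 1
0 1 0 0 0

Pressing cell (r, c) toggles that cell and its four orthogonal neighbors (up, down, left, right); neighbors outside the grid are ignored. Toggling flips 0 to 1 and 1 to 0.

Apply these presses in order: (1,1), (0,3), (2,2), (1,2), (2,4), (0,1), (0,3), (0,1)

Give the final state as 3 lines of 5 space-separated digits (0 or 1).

Answer: 1 0 0 0 0
1 1 1 1 0
0 1 0 0 1

Derivation:
After press 1 at (1,1):
1 0 1 0 0
1 0 1 0 1
0 0 0 0 0

After press 2 at (0,3):
1 0 0 1 1
1 0 1 1 1
0 0 0 0 0

After press 3 at (2,2):
1 0 0 1 1
1 0 0 1 1
0 1 1 1 0

After press 4 at (1,2):
1 0 1 1 1
1 1 1 0 1
0 1 0 1 0

After press 5 at (2,4):
1 0 1 1 1
1 1 1 0 0
0 1 0 0 1

After press 6 at (0,1):
0 1 0 1 1
1 0 1 0 0
0 1 0 0 1

After press 7 at (0,3):
0 1 1 0 0
1 0 1 1 0
0 1 0 0 1

After press 8 at (0,1):
1 0 0 0 0
1 1 1 1 0
0 1 0 0 1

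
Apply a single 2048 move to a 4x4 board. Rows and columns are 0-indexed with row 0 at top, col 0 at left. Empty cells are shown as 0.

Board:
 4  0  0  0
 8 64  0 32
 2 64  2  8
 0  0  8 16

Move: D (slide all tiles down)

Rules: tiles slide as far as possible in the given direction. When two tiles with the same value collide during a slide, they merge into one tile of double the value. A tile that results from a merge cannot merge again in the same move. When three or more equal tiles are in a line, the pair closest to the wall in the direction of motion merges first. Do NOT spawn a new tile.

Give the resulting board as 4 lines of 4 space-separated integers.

Slide down:
col 0: [4, 8, 2, 0] -> [0, 4, 8, 2]
col 1: [0, 64, 64, 0] -> [0, 0, 0, 128]
col 2: [0, 0, 2, 8] -> [0, 0, 2, 8]
col 3: [0, 32, 8, 16] -> [0, 32, 8, 16]

Answer:   0   0   0   0
  4   0   0  32
  8   0   2   8
  2 128   8  16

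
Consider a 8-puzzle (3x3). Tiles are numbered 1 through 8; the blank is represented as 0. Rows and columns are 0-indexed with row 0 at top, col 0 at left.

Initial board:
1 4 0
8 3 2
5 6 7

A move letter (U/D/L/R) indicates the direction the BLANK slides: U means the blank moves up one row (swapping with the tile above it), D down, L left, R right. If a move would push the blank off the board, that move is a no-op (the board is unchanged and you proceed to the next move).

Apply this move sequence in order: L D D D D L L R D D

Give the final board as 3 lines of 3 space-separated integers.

After move 1 (L):
1 0 4
8 3 2
5 6 7

After move 2 (D):
1 3 4
8 0 2
5 6 7

After move 3 (D):
1 3 4
8 6 2
5 0 7

After move 4 (D):
1 3 4
8 6 2
5 0 7

After move 5 (D):
1 3 4
8 6 2
5 0 7

After move 6 (L):
1 3 4
8 6 2
0 5 7

After move 7 (L):
1 3 4
8 6 2
0 5 7

After move 8 (R):
1 3 4
8 6 2
5 0 7

After move 9 (D):
1 3 4
8 6 2
5 0 7

After move 10 (D):
1 3 4
8 6 2
5 0 7

Answer: 1 3 4
8 6 2
5 0 7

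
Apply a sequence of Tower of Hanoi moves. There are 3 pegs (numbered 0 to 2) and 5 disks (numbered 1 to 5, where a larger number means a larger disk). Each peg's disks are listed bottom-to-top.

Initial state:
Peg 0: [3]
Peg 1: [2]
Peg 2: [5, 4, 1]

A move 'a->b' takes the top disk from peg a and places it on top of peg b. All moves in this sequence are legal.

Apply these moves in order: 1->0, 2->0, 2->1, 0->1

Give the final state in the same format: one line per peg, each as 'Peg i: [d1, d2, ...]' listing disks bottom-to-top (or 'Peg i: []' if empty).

Answer: Peg 0: [3, 2]
Peg 1: [4, 1]
Peg 2: [5]

Derivation:
After move 1 (1->0):
Peg 0: [3, 2]
Peg 1: []
Peg 2: [5, 4, 1]

After move 2 (2->0):
Peg 0: [3, 2, 1]
Peg 1: []
Peg 2: [5, 4]

After move 3 (2->1):
Peg 0: [3, 2, 1]
Peg 1: [4]
Peg 2: [5]

After move 4 (0->1):
Peg 0: [3, 2]
Peg 1: [4, 1]
Peg 2: [5]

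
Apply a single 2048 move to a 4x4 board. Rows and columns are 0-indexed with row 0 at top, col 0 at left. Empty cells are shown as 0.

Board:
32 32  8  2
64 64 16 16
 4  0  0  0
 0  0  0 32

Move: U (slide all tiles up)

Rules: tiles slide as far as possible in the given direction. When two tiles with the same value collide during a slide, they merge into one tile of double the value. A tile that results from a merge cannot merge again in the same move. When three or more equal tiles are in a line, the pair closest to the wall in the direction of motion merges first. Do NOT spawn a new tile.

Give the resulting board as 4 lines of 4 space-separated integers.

Answer: 32 32  8  2
64 64 16 16
 4  0  0 32
 0  0  0  0

Derivation:
Slide up:
col 0: [32, 64, 4, 0] -> [32, 64, 4, 0]
col 1: [32, 64, 0, 0] -> [32, 64, 0, 0]
col 2: [8, 16, 0, 0] -> [8, 16, 0, 0]
col 3: [2, 16, 0, 32] -> [2, 16, 32, 0]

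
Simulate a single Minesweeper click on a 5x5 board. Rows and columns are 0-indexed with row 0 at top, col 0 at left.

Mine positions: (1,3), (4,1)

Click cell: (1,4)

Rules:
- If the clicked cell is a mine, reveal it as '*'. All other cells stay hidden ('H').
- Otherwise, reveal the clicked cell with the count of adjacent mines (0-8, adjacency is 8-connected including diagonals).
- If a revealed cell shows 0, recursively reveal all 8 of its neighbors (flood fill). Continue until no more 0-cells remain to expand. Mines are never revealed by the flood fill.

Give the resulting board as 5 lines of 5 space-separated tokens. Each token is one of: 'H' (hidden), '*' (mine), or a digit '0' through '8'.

H H H H H
H H H H 1
H H H H H
H H H H H
H H H H H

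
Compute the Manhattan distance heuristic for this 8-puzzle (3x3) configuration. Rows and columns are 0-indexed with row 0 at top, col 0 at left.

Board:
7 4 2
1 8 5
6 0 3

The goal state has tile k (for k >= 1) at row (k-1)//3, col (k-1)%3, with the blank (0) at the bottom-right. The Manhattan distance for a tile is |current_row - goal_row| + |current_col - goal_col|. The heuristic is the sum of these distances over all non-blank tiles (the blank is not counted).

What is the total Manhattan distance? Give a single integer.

Answer: 13

Derivation:
Tile 7: (0,0)->(2,0) = 2
Tile 4: (0,1)->(1,0) = 2
Tile 2: (0,2)->(0,1) = 1
Tile 1: (1,0)->(0,0) = 1
Tile 8: (1,1)->(2,1) = 1
Tile 5: (1,2)->(1,1) = 1
Tile 6: (2,0)->(1,2) = 3
Tile 3: (2,2)->(0,2) = 2
Sum: 2 + 2 + 1 + 1 + 1 + 1 + 3 + 2 = 13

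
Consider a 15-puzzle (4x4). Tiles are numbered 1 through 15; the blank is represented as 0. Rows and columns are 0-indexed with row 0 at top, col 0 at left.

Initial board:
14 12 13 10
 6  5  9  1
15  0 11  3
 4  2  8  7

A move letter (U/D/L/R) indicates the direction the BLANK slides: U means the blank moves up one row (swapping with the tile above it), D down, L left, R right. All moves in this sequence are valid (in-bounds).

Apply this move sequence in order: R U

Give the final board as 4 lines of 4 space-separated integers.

Answer: 14 12 13 10
 6  5  0  1
15 11  9  3
 4  2  8  7

Derivation:
After move 1 (R):
14 12 13 10
 6  5  9  1
15 11  0  3
 4  2  8  7

After move 2 (U):
14 12 13 10
 6  5  0  1
15 11  9  3
 4  2  8  7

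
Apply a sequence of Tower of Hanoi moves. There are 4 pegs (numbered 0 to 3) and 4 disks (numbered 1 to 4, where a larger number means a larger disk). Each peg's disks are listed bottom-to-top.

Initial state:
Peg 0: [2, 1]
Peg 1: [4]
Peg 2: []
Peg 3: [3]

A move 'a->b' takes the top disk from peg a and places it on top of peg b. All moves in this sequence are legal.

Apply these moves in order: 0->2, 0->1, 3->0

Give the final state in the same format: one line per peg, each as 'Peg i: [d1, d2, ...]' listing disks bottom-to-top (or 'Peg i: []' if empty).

Answer: Peg 0: [3]
Peg 1: [4, 2]
Peg 2: [1]
Peg 3: []

Derivation:
After move 1 (0->2):
Peg 0: [2]
Peg 1: [4]
Peg 2: [1]
Peg 3: [3]

After move 2 (0->1):
Peg 0: []
Peg 1: [4, 2]
Peg 2: [1]
Peg 3: [3]

After move 3 (3->0):
Peg 0: [3]
Peg 1: [4, 2]
Peg 2: [1]
Peg 3: []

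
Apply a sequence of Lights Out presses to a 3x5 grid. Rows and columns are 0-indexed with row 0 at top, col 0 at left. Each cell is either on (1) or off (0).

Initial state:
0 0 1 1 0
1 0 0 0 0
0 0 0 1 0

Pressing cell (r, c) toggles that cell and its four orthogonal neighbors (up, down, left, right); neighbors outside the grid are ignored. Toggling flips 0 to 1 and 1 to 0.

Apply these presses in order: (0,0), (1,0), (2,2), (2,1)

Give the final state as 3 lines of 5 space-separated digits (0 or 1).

After press 1 at (0,0):
1 1 1 1 0
0 0 0 0 0
0 0 0 1 0

After press 2 at (1,0):
0 1 1 1 0
1 1 0 0 0
1 0 0 1 0

After press 3 at (2,2):
0 1 1 1 0
1 1 1 0 0
1 1 1 0 0

After press 4 at (2,1):
0 1 1 1 0
1 0 1 0 0
0 0 0 0 0

Answer: 0 1 1 1 0
1 0 1 0 0
0 0 0 0 0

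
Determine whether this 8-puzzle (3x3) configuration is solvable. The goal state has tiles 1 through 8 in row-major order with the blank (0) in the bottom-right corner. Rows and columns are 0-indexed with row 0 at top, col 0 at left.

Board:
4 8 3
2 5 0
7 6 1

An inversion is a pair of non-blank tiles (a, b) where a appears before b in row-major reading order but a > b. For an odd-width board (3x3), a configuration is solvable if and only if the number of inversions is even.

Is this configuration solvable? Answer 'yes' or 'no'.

Answer: yes

Derivation:
Inversions (pairs i<j in row-major order where tile[i] > tile[j] > 0): 16
16 is even, so the puzzle is solvable.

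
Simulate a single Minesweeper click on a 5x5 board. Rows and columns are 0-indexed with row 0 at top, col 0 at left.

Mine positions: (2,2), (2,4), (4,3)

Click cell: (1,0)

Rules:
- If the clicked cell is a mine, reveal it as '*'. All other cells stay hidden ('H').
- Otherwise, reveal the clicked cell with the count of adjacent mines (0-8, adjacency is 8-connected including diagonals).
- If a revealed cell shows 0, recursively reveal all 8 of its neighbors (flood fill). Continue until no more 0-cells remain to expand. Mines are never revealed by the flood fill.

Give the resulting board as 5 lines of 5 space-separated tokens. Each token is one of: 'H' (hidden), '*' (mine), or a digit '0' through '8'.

0 0 0 0 0
0 1 1 2 1
0 1 H H H
0 1 2 H H
0 0 1 H H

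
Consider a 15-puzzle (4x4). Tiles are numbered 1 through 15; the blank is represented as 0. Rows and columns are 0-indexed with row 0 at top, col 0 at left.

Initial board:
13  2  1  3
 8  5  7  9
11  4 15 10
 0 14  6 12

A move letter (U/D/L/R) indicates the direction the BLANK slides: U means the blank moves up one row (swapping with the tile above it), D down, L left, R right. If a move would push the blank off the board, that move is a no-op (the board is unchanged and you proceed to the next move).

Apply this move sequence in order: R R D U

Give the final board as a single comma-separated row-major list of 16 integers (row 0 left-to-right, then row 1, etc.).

After move 1 (R):
13  2  1  3
 8  5  7  9
11  4 15 10
14  0  6 12

After move 2 (R):
13  2  1  3
 8  5  7  9
11  4 15 10
14  6  0 12

After move 3 (D):
13  2  1  3
 8  5  7  9
11  4 15 10
14  6  0 12

After move 4 (U):
13  2  1  3
 8  5  7  9
11  4  0 10
14  6 15 12

Answer: 13, 2, 1, 3, 8, 5, 7, 9, 11, 4, 0, 10, 14, 6, 15, 12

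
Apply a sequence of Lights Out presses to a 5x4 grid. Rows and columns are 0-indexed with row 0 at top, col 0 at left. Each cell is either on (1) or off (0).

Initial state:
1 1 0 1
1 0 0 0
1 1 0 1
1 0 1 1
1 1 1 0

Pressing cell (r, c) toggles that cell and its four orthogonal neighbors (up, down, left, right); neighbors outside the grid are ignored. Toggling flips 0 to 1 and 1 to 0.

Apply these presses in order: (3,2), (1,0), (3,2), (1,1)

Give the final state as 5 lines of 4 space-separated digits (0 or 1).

Answer: 0 0 0 1
1 0 1 0
0 0 0 1
1 0 1 1
1 1 1 0

Derivation:
After press 1 at (3,2):
1 1 0 1
1 0 0 0
1 1 1 1
1 1 0 0
1 1 0 0

After press 2 at (1,0):
0 1 0 1
0 1 0 0
0 1 1 1
1 1 0 0
1 1 0 0

After press 3 at (3,2):
0 1 0 1
0 1 0 0
0 1 0 1
1 0 1 1
1 1 1 0

After press 4 at (1,1):
0 0 0 1
1 0 1 0
0 0 0 1
1 0 1 1
1 1 1 0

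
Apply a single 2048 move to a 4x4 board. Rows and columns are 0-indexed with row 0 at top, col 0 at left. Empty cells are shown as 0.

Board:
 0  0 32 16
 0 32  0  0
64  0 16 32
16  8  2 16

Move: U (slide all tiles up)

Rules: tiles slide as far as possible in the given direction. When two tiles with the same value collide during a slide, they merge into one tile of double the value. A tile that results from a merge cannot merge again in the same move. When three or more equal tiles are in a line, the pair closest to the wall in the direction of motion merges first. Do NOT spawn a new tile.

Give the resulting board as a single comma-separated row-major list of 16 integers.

Slide up:
col 0: [0, 0, 64, 16] -> [64, 16, 0, 0]
col 1: [0, 32, 0, 8] -> [32, 8, 0, 0]
col 2: [32, 0, 16, 2] -> [32, 16, 2, 0]
col 3: [16, 0, 32, 16] -> [16, 32, 16, 0]

Answer: 64, 32, 32, 16, 16, 8, 16, 32, 0, 0, 2, 16, 0, 0, 0, 0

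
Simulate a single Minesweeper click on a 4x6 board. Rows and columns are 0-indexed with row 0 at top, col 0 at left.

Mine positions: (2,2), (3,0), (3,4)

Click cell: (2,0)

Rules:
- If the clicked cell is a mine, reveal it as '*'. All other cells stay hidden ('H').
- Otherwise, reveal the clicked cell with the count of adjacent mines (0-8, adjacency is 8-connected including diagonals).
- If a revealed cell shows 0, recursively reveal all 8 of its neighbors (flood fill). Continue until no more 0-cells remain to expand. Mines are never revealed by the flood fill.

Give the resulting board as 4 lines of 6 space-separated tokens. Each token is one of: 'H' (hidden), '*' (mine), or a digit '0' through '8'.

H H H H H H
H H H H H H
1 H H H H H
H H H H H H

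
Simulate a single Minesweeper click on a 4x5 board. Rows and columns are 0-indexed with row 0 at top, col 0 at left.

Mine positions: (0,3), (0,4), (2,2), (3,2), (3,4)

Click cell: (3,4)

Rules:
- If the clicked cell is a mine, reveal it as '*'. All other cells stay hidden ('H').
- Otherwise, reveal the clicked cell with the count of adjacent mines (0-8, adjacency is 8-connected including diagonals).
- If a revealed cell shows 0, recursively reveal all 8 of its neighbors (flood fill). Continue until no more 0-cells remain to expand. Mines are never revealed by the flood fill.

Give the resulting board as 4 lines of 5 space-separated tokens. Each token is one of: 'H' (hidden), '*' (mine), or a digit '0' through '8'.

H H H H H
H H H H H
H H H H H
H H H H *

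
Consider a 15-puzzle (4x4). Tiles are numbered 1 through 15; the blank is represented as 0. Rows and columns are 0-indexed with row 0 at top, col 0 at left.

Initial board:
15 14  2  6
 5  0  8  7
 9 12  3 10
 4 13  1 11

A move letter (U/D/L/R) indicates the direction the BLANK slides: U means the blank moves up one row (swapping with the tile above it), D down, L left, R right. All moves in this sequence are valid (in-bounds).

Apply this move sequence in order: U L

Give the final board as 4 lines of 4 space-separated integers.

Answer:  0 15  2  6
 5 14  8  7
 9 12  3 10
 4 13  1 11

Derivation:
After move 1 (U):
15  0  2  6
 5 14  8  7
 9 12  3 10
 4 13  1 11

After move 2 (L):
 0 15  2  6
 5 14  8  7
 9 12  3 10
 4 13  1 11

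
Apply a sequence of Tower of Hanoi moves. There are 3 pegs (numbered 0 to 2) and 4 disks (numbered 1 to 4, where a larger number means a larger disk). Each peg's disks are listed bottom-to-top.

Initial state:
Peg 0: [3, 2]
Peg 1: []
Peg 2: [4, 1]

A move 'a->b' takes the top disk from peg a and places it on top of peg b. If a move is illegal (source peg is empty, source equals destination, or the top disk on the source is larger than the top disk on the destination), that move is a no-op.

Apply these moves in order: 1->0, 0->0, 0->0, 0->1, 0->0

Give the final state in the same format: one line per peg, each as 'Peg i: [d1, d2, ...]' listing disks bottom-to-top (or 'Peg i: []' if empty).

Answer: Peg 0: [3]
Peg 1: [2]
Peg 2: [4, 1]

Derivation:
After move 1 (1->0):
Peg 0: [3, 2]
Peg 1: []
Peg 2: [4, 1]

After move 2 (0->0):
Peg 0: [3, 2]
Peg 1: []
Peg 2: [4, 1]

After move 3 (0->0):
Peg 0: [3, 2]
Peg 1: []
Peg 2: [4, 1]

After move 4 (0->1):
Peg 0: [3]
Peg 1: [2]
Peg 2: [4, 1]

After move 5 (0->0):
Peg 0: [3]
Peg 1: [2]
Peg 2: [4, 1]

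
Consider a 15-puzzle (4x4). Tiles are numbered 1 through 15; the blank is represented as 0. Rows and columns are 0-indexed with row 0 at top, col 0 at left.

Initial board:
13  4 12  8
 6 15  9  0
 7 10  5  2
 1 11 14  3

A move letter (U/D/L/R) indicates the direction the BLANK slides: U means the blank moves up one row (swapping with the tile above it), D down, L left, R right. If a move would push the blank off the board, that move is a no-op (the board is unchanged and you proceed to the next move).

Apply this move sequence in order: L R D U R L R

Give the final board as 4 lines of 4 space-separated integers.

Answer: 13  4 12  8
 6 15  9  0
 7 10  5  2
 1 11 14  3

Derivation:
After move 1 (L):
13  4 12  8
 6 15  0  9
 7 10  5  2
 1 11 14  3

After move 2 (R):
13  4 12  8
 6 15  9  0
 7 10  5  2
 1 11 14  3

After move 3 (D):
13  4 12  8
 6 15  9  2
 7 10  5  0
 1 11 14  3

After move 4 (U):
13  4 12  8
 6 15  9  0
 7 10  5  2
 1 11 14  3

After move 5 (R):
13  4 12  8
 6 15  9  0
 7 10  5  2
 1 11 14  3

After move 6 (L):
13  4 12  8
 6 15  0  9
 7 10  5  2
 1 11 14  3

After move 7 (R):
13  4 12  8
 6 15  9  0
 7 10  5  2
 1 11 14  3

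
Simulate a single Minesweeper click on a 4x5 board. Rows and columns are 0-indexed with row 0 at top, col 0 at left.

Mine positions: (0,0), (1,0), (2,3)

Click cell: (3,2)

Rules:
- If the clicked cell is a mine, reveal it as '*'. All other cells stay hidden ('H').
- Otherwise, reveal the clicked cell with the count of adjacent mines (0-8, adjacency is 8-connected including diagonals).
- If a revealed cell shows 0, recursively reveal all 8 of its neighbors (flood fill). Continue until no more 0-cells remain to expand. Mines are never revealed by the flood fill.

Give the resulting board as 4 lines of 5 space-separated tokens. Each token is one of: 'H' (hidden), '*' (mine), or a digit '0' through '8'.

H H H H H
H H H H H
H H H H H
H H 1 H H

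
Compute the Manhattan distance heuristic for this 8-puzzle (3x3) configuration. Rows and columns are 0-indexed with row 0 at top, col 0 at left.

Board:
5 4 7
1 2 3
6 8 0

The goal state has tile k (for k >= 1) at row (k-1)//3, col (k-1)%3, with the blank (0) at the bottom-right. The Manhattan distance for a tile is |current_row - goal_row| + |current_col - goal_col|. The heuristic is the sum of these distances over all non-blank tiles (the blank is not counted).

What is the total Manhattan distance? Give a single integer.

Answer: 14

Derivation:
Tile 5: at (0,0), goal (1,1), distance |0-1|+|0-1| = 2
Tile 4: at (0,1), goal (1,0), distance |0-1|+|1-0| = 2
Tile 7: at (0,2), goal (2,0), distance |0-2|+|2-0| = 4
Tile 1: at (1,0), goal (0,0), distance |1-0|+|0-0| = 1
Tile 2: at (1,1), goal (0,1), distance |1-0|+|1-1| = 1
Tile 3: at (1,2), goal (0,2), distance |1-0|+|2-2| = 1
Tile 6: at (2,0), goal (1,2), distance |2-1|+|0-2| = 3
Tile 8: at (2,1), goal (2,1), distance |2-2|+|1-1| = 0
Sum: 2 + 2 + 4 + 1 + 1 + 1 + 3 + 0 = 14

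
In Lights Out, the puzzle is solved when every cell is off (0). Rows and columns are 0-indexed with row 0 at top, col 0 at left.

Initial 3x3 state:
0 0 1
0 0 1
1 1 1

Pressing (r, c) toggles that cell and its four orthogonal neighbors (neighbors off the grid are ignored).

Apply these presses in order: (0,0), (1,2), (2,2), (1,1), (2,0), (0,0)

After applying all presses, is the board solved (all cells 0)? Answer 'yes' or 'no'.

Answer: no

Derivation:
After press 1 at (0,0):
1 1 1
1 0 1
1 1 1

After press 2 at (1,2):
1 1 0
1 1 0
1 1 0

After press 3 at (2,2):
1 1 0
1 1 1
1 0 1

After press 4 at (1,1):
1 0 0
0 0 0
1 1 1

After press 5 at (2,0):
1 0 0
1 0 0
0 0 1

After press 6 at (0,0):
0 1 0
0 0 0
0 0 1

Lights still on: 2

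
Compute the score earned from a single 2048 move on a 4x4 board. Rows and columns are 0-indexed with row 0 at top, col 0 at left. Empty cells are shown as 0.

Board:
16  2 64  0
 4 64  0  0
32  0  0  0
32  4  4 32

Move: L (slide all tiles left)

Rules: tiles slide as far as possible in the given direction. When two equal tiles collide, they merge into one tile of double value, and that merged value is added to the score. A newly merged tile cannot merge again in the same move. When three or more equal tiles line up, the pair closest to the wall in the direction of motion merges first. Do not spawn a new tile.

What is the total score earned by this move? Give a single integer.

Answer: 8

Derivation:
Slide left:
row 0: [16, 2, 64, 0] -> [16, 2, 64, 0]  score +0 (running 0)
row 1: [4, 64, 0, 0] -> [4, 64, 0, 0]  score +0 (running 0)
row 2: [32, 0, 0, 0] -> [32, 0, 0, 0]  score +0 (running 0)
row 3: [32, 4, 4, 32] -> [32, 8, 32, 0]  score +8 (running 8)
Board after move:
16  2 64  0
 4 64  0  0
32  0  0  0
32  8 32  0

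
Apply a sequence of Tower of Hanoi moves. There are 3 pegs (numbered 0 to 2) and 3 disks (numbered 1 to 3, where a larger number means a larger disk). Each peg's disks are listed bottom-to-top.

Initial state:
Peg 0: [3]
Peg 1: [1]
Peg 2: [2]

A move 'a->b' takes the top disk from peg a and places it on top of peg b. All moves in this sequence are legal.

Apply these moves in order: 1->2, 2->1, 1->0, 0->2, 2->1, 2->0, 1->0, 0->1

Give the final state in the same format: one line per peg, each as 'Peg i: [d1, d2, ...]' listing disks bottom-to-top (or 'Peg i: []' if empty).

After move 1 (1->2):
Peg 0: [3]
Peg 1: []
Peg 2: [2, 1]

After move 2 (2->1):
Peg 0: [3]
Peg 1: [1]
Peg 2: [2]

After move 3 (1->0):
Peg 0: [3, 1]
Peg 1: []
Peg 2: [2]

After move 4 (0->2):
Peg 0: [3]
Peg 1: []
Peg 2: [2, 1]

After move 5 (2->1):
Peg 0: [3]
Peg 1: [1]
Peg 2: [2]

After move 6 (2->0):
Peg 0: [3, 2]
Peg 1: [1]
Peg 2: []

After move 7 (1->0):
Peg 0: [3, 2, 1]
Peg 1: []
Peg 2: []

After move 8 (0->1):
Peg 0: [3, 2]
Peg 1: [1]
Peg 2: []

Answer: Peg 0: [3, 2]
Peg 1: [1]
Peg 2: []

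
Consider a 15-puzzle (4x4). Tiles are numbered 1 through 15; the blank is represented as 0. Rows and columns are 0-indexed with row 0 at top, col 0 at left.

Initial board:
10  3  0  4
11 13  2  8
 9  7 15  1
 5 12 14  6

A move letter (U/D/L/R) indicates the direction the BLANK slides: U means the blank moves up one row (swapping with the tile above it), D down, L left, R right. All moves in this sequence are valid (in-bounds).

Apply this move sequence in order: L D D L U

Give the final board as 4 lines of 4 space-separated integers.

After move 1 (L):
10  0  3  4
11 13  2  8
 9  7 15  1
 5 12 14  6

After move 2 (D):
10 13  3  4
11  0  2  8
 9  7 15  1
 5 12 14  6

After move 3 (D):
10 13  3  4
11  7  2  8
 9  0 15  1
 5 12 14  6

After move 4 (L):
10 13  3  4
11  7  2  8
 0  9 15  1
 5 12 14  6

After move 5 (U):
10 13  3  4
 0  7  2  8
11  9 15  1
 5 12 14  6

Answer: 10 13  3  4
 0  7  2  8
11  9 15  1
 5 12 14  6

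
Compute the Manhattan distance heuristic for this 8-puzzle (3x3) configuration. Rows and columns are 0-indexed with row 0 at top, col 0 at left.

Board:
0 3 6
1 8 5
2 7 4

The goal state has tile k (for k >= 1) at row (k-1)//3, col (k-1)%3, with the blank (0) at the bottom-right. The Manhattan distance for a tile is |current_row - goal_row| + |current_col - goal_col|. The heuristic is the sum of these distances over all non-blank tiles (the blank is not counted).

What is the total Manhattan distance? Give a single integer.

Answer: 12

Derivation:
Tile 3: at (0,1), goal (0,2), distance |0-0|+|1-2| = 1
Tile 6: at (0,2), goal (1,2), distance |0-1|+|2-2| = 1
Tile 1: at (1,0), goal (0,0), distance |1-0|+|0-0| = 1
Tile 8: at (1,1), goal (2,1), distance |1-2|+|1-1| = 1
Tile 5: at (1,2), goal (1,1), distance |1-1|+|2-1| = 1
Tile 2: at (2,0), goal (0,1), distance |2-0|+|0-1| = 3
Tile 7: at (2,1), goal (2,0), distance |2-2|+|1-0| = 1
Tile 4: at (2,2), goal (1,0), distance |2-1|+|2-0| = 3
Sum: 1 + 1 + 1 + 1 + 1 + 3 + 1 + 3 = 12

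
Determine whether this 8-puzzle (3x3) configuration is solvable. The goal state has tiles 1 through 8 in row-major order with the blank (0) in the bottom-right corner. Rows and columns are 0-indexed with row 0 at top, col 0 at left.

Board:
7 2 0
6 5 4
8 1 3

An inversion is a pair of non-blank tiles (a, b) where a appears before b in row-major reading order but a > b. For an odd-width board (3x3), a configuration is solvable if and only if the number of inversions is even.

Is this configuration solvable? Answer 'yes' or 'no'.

Answer: yes

Derivation:
Inversions (pairs i<j in row-major order where tile[i] > tile[j] > 0): 18
18 is even, so the puzzle is solvable.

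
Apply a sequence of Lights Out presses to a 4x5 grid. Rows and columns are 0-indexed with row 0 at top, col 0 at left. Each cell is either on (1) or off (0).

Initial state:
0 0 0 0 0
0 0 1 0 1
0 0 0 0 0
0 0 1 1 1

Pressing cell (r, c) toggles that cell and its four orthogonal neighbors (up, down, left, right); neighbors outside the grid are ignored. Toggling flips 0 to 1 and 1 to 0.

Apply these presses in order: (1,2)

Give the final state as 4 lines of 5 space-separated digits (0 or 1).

After press 1 at (1,2):
0 0 1 0 0
0 1 0 1 1
0 0 1 0 0
0 0 1 1 1

Answer: 0 0 1 0 0
0 1 0 1 1
0 0 1 0 0
0 0 1 1 1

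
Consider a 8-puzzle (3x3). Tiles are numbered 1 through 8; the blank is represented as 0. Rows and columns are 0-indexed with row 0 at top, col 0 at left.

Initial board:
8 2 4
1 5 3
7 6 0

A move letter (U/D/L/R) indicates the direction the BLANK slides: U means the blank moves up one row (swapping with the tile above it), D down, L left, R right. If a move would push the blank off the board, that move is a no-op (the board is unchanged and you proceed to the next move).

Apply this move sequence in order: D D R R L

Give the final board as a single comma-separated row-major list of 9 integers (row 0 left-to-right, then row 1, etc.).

Answer: 8, 2, 4, 1, 5, 3, 7, 0, 6

Derivation:
After move 1 (D):
8 2 4
1 5 3
7 6 0

After move 2 (D):
8 2 4
1 5 3
7 6 0

After move 3 (R):
8 2 4
1 5 3
7 6 0

After move 4 (R):
8 2 4
1 5 3
7 6 0

After move 5 (L):
8 2 4
1 5 3
7 0 6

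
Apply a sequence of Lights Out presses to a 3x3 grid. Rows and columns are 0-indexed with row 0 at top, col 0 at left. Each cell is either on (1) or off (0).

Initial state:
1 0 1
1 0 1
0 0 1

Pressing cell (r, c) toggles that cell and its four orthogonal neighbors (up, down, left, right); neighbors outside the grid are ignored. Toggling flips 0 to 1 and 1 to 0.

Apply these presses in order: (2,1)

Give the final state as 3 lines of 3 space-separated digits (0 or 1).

Answer: 1 0 1
1 1 1
1 1 0

Derivation:
After press 1 at (2,1):
1 0 1
1 1 1
1 1 0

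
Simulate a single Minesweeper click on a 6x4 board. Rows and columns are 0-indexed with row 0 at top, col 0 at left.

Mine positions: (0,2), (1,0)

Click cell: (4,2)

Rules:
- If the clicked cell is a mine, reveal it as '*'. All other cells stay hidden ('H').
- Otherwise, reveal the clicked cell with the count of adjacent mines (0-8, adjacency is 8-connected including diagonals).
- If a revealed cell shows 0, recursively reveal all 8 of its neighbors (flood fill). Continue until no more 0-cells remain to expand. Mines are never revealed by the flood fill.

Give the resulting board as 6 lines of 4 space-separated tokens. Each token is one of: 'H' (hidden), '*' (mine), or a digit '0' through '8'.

H H H H
H 2 1 1
1 1 0 0
0 0 0 0
0 0 0 0
0 0 0 0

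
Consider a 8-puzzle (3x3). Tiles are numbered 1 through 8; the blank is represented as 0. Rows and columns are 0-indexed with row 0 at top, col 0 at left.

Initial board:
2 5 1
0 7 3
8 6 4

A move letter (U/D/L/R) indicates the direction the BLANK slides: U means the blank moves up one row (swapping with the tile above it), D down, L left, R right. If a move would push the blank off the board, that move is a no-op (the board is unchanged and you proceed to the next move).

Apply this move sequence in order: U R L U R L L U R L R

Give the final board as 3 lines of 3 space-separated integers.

Answer: 5 0 1
2 7 3
8 6 4

Derivation:
After move 1 (U):
0 5 1
2 7 3
8 6 4

After move 2 (R):
5 0 1
2 7 3
8 6 4

After move 3 (L):
0 5 1
2 7 3
8 6 4

After move 4 (U):
0 5 1
2 7 3
8 6 4

After move 5 (R):
5 0 1
2 7 3
8 6 4

After move 6 (L):
0 5 1
2 7 3
8 6 4

After move 7 (L):
0 5 1
2 7 3
8 6 4

After move 8 (U):
0 5 1
2 7 3
8 6 4

After move 9 (R):
5 0 1
2 7 3
8 6 4

After move 10 (L):
0 5 1
2 7 3
8 6 4

After move 11 (R):
5 0 1
2 7 3
8 6 4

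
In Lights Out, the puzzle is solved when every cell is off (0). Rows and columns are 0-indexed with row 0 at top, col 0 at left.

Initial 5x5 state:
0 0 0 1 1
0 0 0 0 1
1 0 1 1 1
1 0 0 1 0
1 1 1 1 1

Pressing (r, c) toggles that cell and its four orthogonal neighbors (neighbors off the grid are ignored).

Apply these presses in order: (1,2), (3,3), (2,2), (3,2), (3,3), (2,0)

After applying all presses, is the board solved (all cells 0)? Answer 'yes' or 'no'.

Answer: no

Derivation:
After press 1 at (1,2):
0 0 1 1 1
0 1 1 1 1
1 0 0 1 1
1 0 0 1 0
1 1 1 1 1

After press 2 at (3,3):
0 0 1 1 1
0 1 1 1 1
1 0 0 0 1
1 0 1 0 1
1 1 1 0 1

After press 3 at (2,2):
0 0 1 1 1
0 1 0 1 1
1 1 1 1 1
1 0 0 0 1
1 1 1 0 1

After press 4 at (3,2):
0 0 1 1 1
0 1 0 1 1
1 1 0 1 1
1 1 1 1 1
1 1 0 0 1

After press 5 at (3,3):
0 0 1 1 1
0 1 0 1 1
1 1 0 0 1
1 1 0 0 0
1 1 0 1 1

After press 6 at (2,0):
0 0 1 1 1
1 1 0 1 1
0 0 0 0 1
0 1 0 0 0
1 1 0 1 1

Lights still on: 13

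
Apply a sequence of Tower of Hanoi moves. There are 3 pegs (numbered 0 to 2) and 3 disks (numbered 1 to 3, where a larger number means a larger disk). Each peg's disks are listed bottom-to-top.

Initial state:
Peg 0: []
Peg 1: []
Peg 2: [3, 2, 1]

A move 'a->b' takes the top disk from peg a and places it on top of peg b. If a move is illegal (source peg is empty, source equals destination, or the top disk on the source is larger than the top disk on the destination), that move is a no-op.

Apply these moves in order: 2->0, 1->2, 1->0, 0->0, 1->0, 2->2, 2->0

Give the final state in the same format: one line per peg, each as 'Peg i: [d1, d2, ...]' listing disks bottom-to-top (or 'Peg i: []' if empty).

After move 1 (2->0):
Peg 0: [1]
Peg 1: []
Peg 2: [3, 2]

After move 2 (1->2):
Peg 0: [1]
Peg 1: []
Peg 2: [3, 2]

After move 3 (1->0):
Peg 0: [1]
Peg 1: []
Peg 2: [3, 2]

After move 4 (0->0):
Peg 0: [1]
Peg 1: []
Peg 2: [3, 2]

After move 5 (1->0):
Peg 0: [1]
Peg 1: []
Peg 2: [3, 2]

After move 6 (2->2):
Peg 0: [1]
Peg 1: []
Peg 2: [3, 2]

After move 7 (2->0):
Peg 0: [1]
Peg 1: []
Peg 2: [3, 2]

Answer: Peg 0: [1]
Peg 1: []
Peg 2: [3, 2]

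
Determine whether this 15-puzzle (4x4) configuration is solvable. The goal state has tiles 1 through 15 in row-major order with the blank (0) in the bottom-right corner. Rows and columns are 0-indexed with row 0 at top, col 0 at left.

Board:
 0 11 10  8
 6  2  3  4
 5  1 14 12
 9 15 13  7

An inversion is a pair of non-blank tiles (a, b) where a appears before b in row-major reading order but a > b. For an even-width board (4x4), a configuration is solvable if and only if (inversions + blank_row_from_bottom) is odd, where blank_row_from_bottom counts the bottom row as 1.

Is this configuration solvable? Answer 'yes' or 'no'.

Inversions: 45
Blank is in row 0 (0-indexed from top), which is row 4 counting from the bottom (bottom = 1).
45 + 4 = 49, which is odd, so the puzzle is solvable.

Answer: yes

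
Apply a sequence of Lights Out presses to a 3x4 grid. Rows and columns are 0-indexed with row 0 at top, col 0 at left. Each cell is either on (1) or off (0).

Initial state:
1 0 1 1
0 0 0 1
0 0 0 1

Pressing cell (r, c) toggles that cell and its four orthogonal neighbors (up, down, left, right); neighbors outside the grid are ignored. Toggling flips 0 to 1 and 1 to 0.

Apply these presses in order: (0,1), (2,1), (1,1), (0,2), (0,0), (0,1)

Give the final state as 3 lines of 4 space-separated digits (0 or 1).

Answer: 0 1 0 0
0 0 0 1
1 0 1 1

Derivation:
After press 1 at (0,1):
0 1 0 1
0 1 0 1
0 0 0 1

After press 2 at (2,1):
0 1 0 1
0 0 0 1
1 1 1 1

After press 3 at (1,1):
0 0 0 1
1 1 1 1
1 0 1 1

After press 4 at (0,2):
0 1 1 0
1 1 0 1
1 0 1 1

After press 5 at (0,0):
1 0 1 0
0 1 0 1
1 0 1 1

After press 6 at (0,1):
0 1 0 0
0 0 0 1
1 0 1 1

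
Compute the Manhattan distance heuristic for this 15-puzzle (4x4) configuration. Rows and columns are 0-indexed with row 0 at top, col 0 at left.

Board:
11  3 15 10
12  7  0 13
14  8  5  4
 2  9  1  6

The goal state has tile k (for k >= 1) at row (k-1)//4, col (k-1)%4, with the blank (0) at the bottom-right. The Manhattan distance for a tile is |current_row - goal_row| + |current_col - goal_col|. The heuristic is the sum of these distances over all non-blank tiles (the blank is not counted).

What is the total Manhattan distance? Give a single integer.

Tile 11: (0,0)->(2,2) = 4
Tile 3: (0,1)->(0,2) = 1
Tile 15: (0,2)->(3,2) = 3
Tile 10: (0,3)->(2,1) = 4
Tile 12: (1,0)->(2,3) = 4
Tile 7: (1,1)->(1,2) = 1
Tile 13: (1,3)->(3,0) = 5
Tile 14: (2,0)->(3,1) = 2
Tile 8: (2,1)->(1,3) = 3
Tile 5: (2,2)->(1,0) = 3
Tile 4: (2,3)->(0,3) = 2
Tile 2: (3,0)->(0,1) = 4
Tile 9: (3,1)->(2,0) = 2
Tile 1: (3,2)->(0,0) = 5
Tile 6: (3,3)->(1,1) = 4
Sum: 4 + 1 + 3 + 4 + 4 + 1 + 5 + 2 + 3 + 3 + 2 + 4 + 2 + 5 + 4 = 47

Answer: 47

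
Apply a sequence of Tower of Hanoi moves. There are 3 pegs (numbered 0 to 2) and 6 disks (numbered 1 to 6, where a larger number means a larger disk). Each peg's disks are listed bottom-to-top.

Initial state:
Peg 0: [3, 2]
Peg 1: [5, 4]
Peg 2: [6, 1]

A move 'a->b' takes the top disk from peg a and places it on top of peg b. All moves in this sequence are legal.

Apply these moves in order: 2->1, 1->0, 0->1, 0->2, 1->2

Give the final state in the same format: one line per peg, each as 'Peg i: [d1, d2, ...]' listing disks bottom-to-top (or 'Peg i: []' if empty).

Answer: Peg 0: [3]
Peg 1: [5, 4]
Peg 2: [6, 2, 1]

Derivation:
After move 1 (2->1):
Peg 0: [3, 2]
Peg 1: [5, 4, 1]
Peg 2: [6]

After move 2 (1->0):
Peg 0: [3, 2, 1]
Peg 1: [5, 4]
Peg 2: [6]

After move 3 (0->1):
Peg 0: [3, 2]
Peg 1: [5, 4, 1]
Peg 2: [6]

After move 4 (0->2):
Peg 0: [3]
Peg 1: [5, 4, 1]
Peg 2: [6, 2]

After move 5 (1->2):
Peg 0: [3]
Peg 1: [5, 4]
Peg 2: [6, 2, 1]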